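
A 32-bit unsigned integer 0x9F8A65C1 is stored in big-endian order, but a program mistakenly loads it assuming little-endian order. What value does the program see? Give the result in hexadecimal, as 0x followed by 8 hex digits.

0xC1658A9F

Stored big-endian, the bytes at ascending addresses are 9F 8A 65 C1.
Read back as little-endian, the first byte is least significant, giving 0xC1658A9F.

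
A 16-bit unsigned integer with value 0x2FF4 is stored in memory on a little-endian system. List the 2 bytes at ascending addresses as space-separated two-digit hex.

Split into bytes (most-significant first): 2F F4.
In little-endian order the low byte comes first in memory.
So at ascending addresses the bytes are F4 2F.

F4 2F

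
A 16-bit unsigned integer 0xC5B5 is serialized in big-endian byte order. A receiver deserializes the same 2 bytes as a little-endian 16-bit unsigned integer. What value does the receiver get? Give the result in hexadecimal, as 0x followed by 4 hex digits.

0xB5C5

Stored big-endian, the bytes at ascending addresses are C5 B5.
Read back as little-endian, the first byte is least significant, giving 0xB5C5.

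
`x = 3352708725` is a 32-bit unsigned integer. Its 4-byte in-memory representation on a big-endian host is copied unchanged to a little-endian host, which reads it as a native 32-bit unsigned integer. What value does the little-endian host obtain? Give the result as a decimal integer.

3352708725 in 32-bit hexadecimal is 0xC7D64675.
Stored big-endian, the bytes at ascending addresses are C7 D6 46 75.
Read back as little-endian, the first byte is least significant, giving 0x7546D6C7.
0x7546D6C7 = 1967576775.

1967576775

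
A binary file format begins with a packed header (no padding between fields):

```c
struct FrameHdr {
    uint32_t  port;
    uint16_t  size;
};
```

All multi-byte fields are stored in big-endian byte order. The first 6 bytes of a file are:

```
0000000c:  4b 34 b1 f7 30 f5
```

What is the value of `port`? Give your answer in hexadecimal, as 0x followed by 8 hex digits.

`port` is the first field, at byte offset 0, occupying 4 bytes.
Bytes at offsets 0..3: 4B 34 B1 F7.
Big-endian stores the most-significant byte at the lowest address.
The bytes are already most-significant first: 0x4B34B1F7.

0x4B34B1F7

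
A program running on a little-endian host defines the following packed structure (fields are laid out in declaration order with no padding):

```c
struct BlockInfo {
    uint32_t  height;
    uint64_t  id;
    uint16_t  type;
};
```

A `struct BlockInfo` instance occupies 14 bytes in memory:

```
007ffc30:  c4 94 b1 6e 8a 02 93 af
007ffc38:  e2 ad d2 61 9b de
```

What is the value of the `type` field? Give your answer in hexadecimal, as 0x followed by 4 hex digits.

0xDE9B

`type` follows `height` (4 B), `id` (8 B), so it starts at offset 4 + 8 = 12 and occupies 2 bytes.
Bytes at offsets 12..13: 9B DE.
Little-endian: lowest address holds the least-significant byte.
Reassemble most-significant byte first: DE 9B → 0xDE9B.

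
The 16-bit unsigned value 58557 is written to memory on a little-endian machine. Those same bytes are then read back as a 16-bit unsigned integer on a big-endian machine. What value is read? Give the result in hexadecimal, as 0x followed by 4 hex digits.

58557 in 16-bit hexadecimal is 0xE4BD.
Stored little-endian, the bytes at ascending addresses are BD E4.
Read back as big-endian, the last byte is least significant, giving 0xBDE4.

0xBDE4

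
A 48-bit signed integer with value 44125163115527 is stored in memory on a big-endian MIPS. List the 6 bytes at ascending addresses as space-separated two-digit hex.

44125163115527 in hexadecimal, padded to 48 bits, is 0x2821B0AC5407.
Split into bytes (most-significant first): 28 21 B0 AC 54 07.
Big-endian: lowest address holds the most-significant byte.
So the memory order matches the most-significant-first order: 28 21 B0 AC 54 07.

28 21 B0 AC 54 07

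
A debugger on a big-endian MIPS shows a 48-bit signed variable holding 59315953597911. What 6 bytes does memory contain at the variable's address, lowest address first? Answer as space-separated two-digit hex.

59315953597911 in hexadecimal, padded to 48 bits, is 0x35F29257FDD7.
Split into bytes (most-significant first): 35 F2 92 57 FD D7.
Big-endian stores the most-significant byte at the lowest address.
So the memory order matches the most-significant-first order: 35 F2 92 57 FD D7.

35 F2 92 57 FD D7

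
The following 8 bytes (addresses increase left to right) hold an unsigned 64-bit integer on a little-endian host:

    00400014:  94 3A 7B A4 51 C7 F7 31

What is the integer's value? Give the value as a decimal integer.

3600565580571818644

Little-endian stores the least-significant byte at the lowest address.
Reassemble most-significant byte first: 31 F7 C7 51 A4 7B 3A 94 → 0x31F7C751A47B3A94.
0x31F7C751A47B3A94 = 3600565580571818644.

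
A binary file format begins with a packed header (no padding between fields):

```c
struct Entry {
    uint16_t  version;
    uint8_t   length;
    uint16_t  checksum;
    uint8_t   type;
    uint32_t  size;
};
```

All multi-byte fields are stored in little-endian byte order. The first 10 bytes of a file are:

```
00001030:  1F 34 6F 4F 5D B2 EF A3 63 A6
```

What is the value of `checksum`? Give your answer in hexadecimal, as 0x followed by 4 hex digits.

`checksum` follows `version` (2 B), `length` (1 B), so it starts at offset 2 + 1 = 3 and occupies 2 bytes.
Bytes at offsets 3..4: 4F 5D.
Little-endian stores the least-significant byte at the lowest address.
Reassemble most-significant byte first: 5D 4F → 0x5D4F.

0x5D4F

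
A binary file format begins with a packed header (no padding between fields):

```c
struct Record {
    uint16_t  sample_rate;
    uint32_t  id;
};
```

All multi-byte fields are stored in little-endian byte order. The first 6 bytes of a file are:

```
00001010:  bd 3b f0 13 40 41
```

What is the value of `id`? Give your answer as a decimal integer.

`id` follows `sample_rate` (2 bytes), so it starts at byte offset 2 and occupies 4 bytes.
Bytes at offsets 2..5: F0 13 40 41.
Little-endian: lowest address holds the least-significant byte.
Reassemble most-significant byte first: 41 40 13 F0 → 0x414013F0.
0x414013F0 = 1094718448.

1094718448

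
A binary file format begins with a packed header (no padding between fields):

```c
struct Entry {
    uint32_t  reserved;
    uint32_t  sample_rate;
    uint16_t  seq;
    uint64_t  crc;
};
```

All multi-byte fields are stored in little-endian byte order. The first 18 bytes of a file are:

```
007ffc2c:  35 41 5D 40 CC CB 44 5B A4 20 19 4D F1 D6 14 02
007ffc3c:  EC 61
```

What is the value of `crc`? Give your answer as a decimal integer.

`crc` follows `reserved` (4 B), `sample_rate` (4 B), `seq` (2 B), so it starts at offset 4 + 4 + 2 = 10 and occupies 8 bytes.
Bytes at offsets 10..17: 19 4D F1 D6 14 02 EC 61.
In little-endian order the low byte comes first in memory.
Reassemble most-significant byte first: 61 EC 02 14 D6 F1 4D 19 → 0x61EC0214D6F14D19.
0x61EC0214D6F14D19 = 7056017004711464217.

7056017004711464217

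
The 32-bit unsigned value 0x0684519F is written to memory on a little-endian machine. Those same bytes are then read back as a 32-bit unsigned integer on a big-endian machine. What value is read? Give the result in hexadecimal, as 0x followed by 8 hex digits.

0x9F518406

Stored little-endian, the bytes at ascending addresses are 9F 51 84 06.
Read back as big-endian, the last byte is least significant, giving 0x9F518406.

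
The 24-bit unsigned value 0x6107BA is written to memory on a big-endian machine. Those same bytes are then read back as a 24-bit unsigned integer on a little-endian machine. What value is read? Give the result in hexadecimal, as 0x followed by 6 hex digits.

0xBA0761

Stored big-endian, the bytes at ascending addresses are 61 07 BA.
Read back as little-endian, the first byte is least significant, giving 0xBA0761.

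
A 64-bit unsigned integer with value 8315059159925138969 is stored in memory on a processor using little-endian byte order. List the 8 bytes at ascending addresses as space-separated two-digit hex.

8315059159925138969 in hexadecimal, padded to 64 bits, is 0x7365064039B22619.
Split into bytes (most-significant first): 73 65 06 40 39 B2 26 19.
In little-endian order the low byte comes first in memory.
So at ascending addresses the bytes are 19 26 B2 39 40 06 65 73.

19 26 B2 39 40 06 65 73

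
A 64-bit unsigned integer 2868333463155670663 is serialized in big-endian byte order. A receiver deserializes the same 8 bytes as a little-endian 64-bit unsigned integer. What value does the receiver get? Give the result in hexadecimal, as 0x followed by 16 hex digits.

2868333463155670663 in 64-bit hexadecimal is 0x27CE5E1670C27E87.
Stored big-endian, the bytes at ascending addresses are 27 CE 5E 16 70 C2 7E 87.
Read back as little-endian, the first byte is least significant, giving 0x877EC270165ECE27.

0x877EC270165ECE27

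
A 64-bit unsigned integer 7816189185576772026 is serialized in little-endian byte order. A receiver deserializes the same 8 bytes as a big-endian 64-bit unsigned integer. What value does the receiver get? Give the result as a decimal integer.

13448186091457640556

7816189185576772026 in 64-bit hexadecimal is 0x6C78AEA6FF8DA1BA.
Stored little-endian, the bytes at ascending addresses are BA A1 8D FF A6 AE 78 6C.
Read back as big-endian, the last byte is least significant, giving 0xBAA18DFFA6AE786C.
0xBAA18DFFA6AE786C = 13448186091457640556.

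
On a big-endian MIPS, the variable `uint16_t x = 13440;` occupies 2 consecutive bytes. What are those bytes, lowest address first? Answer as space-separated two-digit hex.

34 80

13440 in hexadecimal, padded to 16 bits, is 0x3480.
Split into bytes (most-significant first): 34 80.
In big-endian order the high byte comes first in memory.
So the memory order matches the most-significant-first order: 34 80.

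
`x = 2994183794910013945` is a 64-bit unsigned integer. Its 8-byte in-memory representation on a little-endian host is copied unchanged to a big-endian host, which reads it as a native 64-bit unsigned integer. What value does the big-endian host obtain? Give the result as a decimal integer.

2994183794910013945 in 64-bit hexadecimal is 0x298D7A4C2FD7A9F9.
Stored little-endian, the bytes at ascending addresses are F9 A9 D7 2F 4C 7A 8D 29.
Read back as big-endian, the last byte is least significant, giving 0xF9A9D72F4C7A8D29.
0xF9A9D72F4C7A8D29 = 17990146784654691625.

17990146784654691625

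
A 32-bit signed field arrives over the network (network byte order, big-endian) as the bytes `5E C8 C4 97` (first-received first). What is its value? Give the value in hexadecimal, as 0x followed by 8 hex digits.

0x5EC8C497

In big-endian order the high byte comes first in memory.
The bytes are already most-significant first: 0x5EC8C497.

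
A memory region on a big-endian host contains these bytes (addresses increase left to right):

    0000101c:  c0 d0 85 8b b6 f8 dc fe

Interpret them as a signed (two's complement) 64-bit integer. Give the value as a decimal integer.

-4552992388154860290

Big-endian stores the most-significant byte at the lowest address.
The bytes are already most-significant first: 0xC0D0858BB6F8DCFE.
Top bit is set, so as a signed 64-bit value this is 0xC0D0858BB6F8DCFE − 2^64 = -4552992388154860290.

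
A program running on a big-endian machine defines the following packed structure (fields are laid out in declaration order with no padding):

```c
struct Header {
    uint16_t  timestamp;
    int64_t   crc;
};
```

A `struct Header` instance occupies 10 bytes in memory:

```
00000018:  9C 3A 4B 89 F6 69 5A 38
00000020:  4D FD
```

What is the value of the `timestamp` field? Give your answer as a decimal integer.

39994

`timestamp` is the first field, at byte offset 0, occupying 2 bytes.
Bytes at offsets 0..1: 9C 3A.
Big-endian: lowest address holds the most-significant byte.
The bytes are already most-significant first: 0x9C3A.
0x9C3A = 39994.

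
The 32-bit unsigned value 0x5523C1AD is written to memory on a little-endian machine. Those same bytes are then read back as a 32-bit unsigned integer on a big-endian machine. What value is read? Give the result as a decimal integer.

2915115861

Stored little-endian, the bytes at ascending addresses are AD C1 23 55.
Read back as big-endian, the last byte is least significant, giving 0xADC12355.
0xADC12355 = 2915115861.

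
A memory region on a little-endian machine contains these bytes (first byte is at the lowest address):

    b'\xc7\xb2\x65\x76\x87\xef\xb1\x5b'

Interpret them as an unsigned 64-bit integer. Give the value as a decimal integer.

6607325493415228103

Little-endian stores the least-significant byte at the lowest address.
Reassemble most-significant byte first: 5B B1 EF 87 76 65 B2 C7 → 0x5BB1EF877665B2C7.
0x5BB1EF877665B2C7 = 6607325493415228103.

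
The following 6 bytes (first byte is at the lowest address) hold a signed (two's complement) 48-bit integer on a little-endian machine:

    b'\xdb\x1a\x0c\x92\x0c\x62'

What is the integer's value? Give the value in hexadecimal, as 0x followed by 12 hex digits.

In little-endian order the low byte comes first in memory.
Reassemble most-significant byte first: 62 0C 92 0C 1A DB → 0x620C920C1ADB.

0x620C920C1ADB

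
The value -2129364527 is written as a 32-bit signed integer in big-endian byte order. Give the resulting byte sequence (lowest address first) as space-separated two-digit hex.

81 14 79 D1

Two's complement of -2129364527 in 32 bits: 2129364527 = 0x7EEB862F; invert → 0x811479D0; add 1 → 0x811479D1.
Split into bytes (most-significant first): 81 14 79 D1.
In big-endian order the high byte comes first in memory.
So the memory order matches the most-significant-first order: 81 14 79 D1.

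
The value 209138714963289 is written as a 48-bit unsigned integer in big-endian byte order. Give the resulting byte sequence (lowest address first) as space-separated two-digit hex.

BE 35 E6 D0 6D 59

209138714963289 in hexadecimal, padded to 48 bits, is 0xBE35E6D06D59.
Split into bytes (most-significant first): BE 35 E6 D0 6D 59.
Big-endian: lowest address holds the most-significant byte.
So the memory order matches the most-significant-first order: BE 35 E6 D0 6D 59.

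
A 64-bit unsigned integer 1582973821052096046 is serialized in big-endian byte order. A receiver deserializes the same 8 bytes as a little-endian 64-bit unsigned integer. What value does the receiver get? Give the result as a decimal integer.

3354774509257946901

1582973821052096046 in 64-bit hexadecimal is 0x15F7DA4DA48D8E2E.
Stored big-endian, the bytes at ascending addresses are 15 F7 DA 4D A4 8D 8E 2E.
Read back as little-endian, the first byte is least significant, giving 0x2E8E8DA44DDAF715.
0x2E8E8DA44DDAF715 = 3354774509257946901.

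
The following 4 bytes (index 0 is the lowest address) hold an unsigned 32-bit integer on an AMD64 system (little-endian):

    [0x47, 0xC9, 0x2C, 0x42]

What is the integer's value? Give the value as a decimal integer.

In little-endian order the low byte comes first in memory.
Reassemble most-significant byte first: 42 2C C9 47 → 0x422CC947.
0x422CC947 = 1110231367.

1110231367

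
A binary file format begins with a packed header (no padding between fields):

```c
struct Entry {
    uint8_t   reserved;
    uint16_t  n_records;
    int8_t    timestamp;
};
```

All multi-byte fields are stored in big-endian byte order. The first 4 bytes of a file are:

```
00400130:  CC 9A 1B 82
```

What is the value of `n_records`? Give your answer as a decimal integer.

`n_records` follows `reserved` (1 byte), so it starts at byte offset 1 and occupies 2 bytes.
Bytes at offsets 1..2: 9A 1B.
Big-endian: lowest address holds the most-significant byte.
The bytes are already most-significant first: 0x9A1B.
0x9A1B = 39451.

39451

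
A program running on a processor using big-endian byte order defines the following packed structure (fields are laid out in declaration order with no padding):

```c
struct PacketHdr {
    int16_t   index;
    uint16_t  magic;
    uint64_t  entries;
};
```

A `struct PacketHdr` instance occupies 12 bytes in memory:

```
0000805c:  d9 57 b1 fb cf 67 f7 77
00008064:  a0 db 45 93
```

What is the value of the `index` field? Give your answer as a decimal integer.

-9897

`index` is the first field, at byte offset 0, occupying 2 bytes.
Bytes at offsets 0..1: D9 57.
In big-endian order the high byte comes first in memory.
The bytes are already most-significant first: 0xD957.
Top bit is set, so as a signed 16-bit value this is 0xD957 − 2^16 = -9897.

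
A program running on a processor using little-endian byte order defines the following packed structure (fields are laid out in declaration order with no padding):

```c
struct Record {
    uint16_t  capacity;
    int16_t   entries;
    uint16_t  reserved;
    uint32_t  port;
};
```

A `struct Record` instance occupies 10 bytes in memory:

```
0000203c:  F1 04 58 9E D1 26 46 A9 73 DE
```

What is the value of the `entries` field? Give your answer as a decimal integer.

-25000

`entries` follows `capacity` (2 bytes), so it starts at byte offset 2 and occupies 2 bytes.
Bytes at offsets 2..3: 58 9E.
Little-endian stores the least-significant byte at the lowest address.
Reassemble most-significant byte first: 9E 58 → 0x9E58.
Top bit is set, so as a signed 16-bit value this is 0x9E58 − 2^16 = -25000.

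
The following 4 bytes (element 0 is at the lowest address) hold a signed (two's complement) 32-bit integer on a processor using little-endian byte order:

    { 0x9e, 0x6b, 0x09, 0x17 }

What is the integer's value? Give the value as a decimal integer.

386493342

In little-endian order the low byte comes first in memory.
Reassemble most-significant byte first: 17 09 6B 9E → 0x17096B9E.
0x17096B9E = 386493342.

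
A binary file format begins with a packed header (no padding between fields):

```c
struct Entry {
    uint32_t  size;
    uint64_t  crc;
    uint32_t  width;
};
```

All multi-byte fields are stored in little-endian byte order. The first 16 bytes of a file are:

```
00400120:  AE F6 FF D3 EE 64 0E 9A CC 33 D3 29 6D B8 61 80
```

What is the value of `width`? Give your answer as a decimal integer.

`width` follows `size` (4 B), `crc` (8 B), so it starts at offset 4 + 8 = 12 and occupies 4 bytes.
Bytes at offsets 12..15: 6D B8 61 80.
In little-endian order the low byte comes first in memory.
Reassemble most-significant byte first: 80 61 B8 6D → 0x8061B86D.
0x8061B86D = 2153887853.

2153887853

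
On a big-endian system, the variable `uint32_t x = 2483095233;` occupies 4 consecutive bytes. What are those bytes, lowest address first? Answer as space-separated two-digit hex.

2483095233 in hexadecimal, padded to 32 bits, is 0x940106C1.
Split into bytes (most-significant first): 94 01 06 C1.
In big-endian order the high byte comes first in memory.
So the memory order matches the most-significant-first order: 94 01 06 C1.

94 01 06 C1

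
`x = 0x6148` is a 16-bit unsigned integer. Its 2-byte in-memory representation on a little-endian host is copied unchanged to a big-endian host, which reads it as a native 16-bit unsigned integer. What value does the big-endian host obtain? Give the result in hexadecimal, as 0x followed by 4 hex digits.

Stored little-endian, the bytes at ascending addresses are 48 61.
Read back as big-endian, the last byte is least significant, giving 0x4861.

0x4861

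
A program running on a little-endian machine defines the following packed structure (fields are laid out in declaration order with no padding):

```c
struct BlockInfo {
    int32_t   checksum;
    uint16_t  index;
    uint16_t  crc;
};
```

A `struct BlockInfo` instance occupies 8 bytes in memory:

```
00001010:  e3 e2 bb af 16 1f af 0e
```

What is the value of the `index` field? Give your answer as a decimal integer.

`index` follows `checksum` (4 bytes), so it starts at byte offset 4 and occupies 2 bytes.
Bytes at offsets 4..5: 16 1F.
In little-endian order the low byte comes first in memory.
Reassemble most-significant byte first: 1F 16 → 0x1F16.
0x1F16 = 7958.

7958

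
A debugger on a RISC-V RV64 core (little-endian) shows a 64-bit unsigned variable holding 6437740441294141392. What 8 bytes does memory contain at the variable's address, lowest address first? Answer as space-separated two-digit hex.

D0 F7 80 9F D2 72 57 59

6437740441294141392 in hexadecimal, padded to 64 bits, is 0x595772D29F80F7D0.
Split into bytes (most-significant first): 59 57 72 D2 9F 80 F7 D0.
Little-endian stores the least-significant byte at the lowest address.
So at ascending addresses the bytes are D0 F7 80 9F D2 72 57 59.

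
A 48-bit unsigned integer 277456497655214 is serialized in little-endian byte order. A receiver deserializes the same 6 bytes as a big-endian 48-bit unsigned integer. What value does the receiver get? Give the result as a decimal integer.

277456497655214 in 48-bit hexadecimal is 0xFC585FFBBDAE.
Stored little-endian, the bytes at ascending addresses are AE BD FB 5F 58 FC.
Read back as big-endian, the last byte is least significant, giving 0xAEBDFB5F58FC.
0xAEBDFB5F58FC = 192130989381884.

192130989381884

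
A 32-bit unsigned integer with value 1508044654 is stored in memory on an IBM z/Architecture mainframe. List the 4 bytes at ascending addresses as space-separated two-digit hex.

1508044654 in hexadecimal, padded to 32 bits, is 0x59E2EF6E.
Split into bytes (most-significant first): 59 E2 EF 6E.
Big-endian: lowest address holds the most-significant byte.
So the memory order matches the most-significant-first order: 59 E2 EF 6E.

59 E2 EF 6E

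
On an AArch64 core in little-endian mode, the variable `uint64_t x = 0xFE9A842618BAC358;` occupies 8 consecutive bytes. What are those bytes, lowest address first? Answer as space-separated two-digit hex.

Split into bytes (most-significant first): FE 9A 84 26 18 BA C3 58.
Little-endian stores the least-significant byte at the lowest address.
So at ascending addresses the bytes are 58 C3 BA 18 26 84 9A FE.

58 C3 BA 18 26 84 9A FE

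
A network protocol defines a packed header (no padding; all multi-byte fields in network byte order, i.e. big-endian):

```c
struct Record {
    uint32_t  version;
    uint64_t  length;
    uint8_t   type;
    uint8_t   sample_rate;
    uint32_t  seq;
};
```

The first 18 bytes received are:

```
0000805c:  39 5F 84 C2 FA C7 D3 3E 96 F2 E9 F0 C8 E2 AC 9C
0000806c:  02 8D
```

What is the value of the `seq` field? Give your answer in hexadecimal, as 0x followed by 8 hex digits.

0xAC9C028D

`seq` follows `version` (4 B), `length` (8 B), `type` (1 B), `sample_rate` (1 B), so it starts at offset 4 + 8 + 1 + 1 = 14 and occupies 4 bytes.
Bytes at offsets 14..17: AC 9C 02 8D.
Big-endian: lowest address holds the most-significant byte.
The bytes are already most-significant first: 0xAC9C028D.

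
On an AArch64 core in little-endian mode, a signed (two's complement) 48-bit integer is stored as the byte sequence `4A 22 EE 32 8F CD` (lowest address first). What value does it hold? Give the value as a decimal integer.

Little-endian stores the least-significant byte at the lowest address.
Reassemble most-significant byte first: CD 8F 32 EE 22 4A → 0xCD8F32EE224A.
Top bit is set, so as a signed 48-bit value this is 0xCD8F32EE224A − 2^48 = -55460058226102.

-55460058226102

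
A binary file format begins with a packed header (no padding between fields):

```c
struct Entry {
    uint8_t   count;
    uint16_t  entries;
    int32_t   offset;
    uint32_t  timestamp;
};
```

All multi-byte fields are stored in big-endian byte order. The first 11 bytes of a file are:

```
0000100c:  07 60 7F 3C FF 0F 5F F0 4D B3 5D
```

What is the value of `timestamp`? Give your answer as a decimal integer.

4031624029

`timestamp` follows `count` (1 B), `entries` (2 B), `offset` (4 B), so it starts at offset 1 + 2 + 4 = 7 and occupies 4 bytes.
Bytes at offsets 7..10: F0 4D B3 5D.
Big-endian: lowest address holds the most-significant byte.
The bytes are already most-significant first: 0xF04DB35D.
0xF04DB35D = 4031624029.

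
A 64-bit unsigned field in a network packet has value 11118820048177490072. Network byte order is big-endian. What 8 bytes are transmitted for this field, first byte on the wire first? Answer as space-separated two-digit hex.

11118820048177490072 in hexadecimal, padded to 64 bits, is 0x9A4DFBEC7D1C6898.
Split into bytes (most-significant first): 9A 4D FB EC 7D 1C 68 98.
Big-endian: lowest address holds the most-significant byte.
So the memory order matches the most-significant-first order: 9A 4D FB EC 7D 1C 68 98.

9A 4D FB EC 7D 1C 68 98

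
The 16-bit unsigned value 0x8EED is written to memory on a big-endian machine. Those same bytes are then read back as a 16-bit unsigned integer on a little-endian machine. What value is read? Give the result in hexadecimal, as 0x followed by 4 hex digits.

Stored big-endian, the bytes at ascending addresses are 8E ED.
Read back as little-endian, the first byte is least significant, giving 0xED8E.

0xED8E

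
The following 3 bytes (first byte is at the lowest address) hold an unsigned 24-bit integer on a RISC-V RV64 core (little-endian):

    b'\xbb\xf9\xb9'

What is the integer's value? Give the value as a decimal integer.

12188091

In little-endian order the low byte comes first in memory.
Reassemble most-significant byte first: B9 F9 BB → 0xB9F9BB.
0xB9F9BB = 12188091.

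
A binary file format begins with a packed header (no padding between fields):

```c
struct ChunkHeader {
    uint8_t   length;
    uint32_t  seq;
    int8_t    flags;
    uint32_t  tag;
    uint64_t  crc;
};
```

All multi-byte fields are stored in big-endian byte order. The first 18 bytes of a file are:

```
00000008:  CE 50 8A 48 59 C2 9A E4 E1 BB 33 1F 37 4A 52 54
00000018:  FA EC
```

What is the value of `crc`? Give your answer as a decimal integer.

3683723812560763628

`crc` follows `length` (1 B), `seq` (4 B), `flags` (1 B), `tag` (4 B), so it starts at offset 1 + 4 + 1 + 4 = 10 and occupies 8 bytes.
Bytes at offsets 10..17: 33 1F 37 4A 52 54 FA EC.
In big-endian order the high byte comes first in memory.
The bytes are already most-significant first: 0x331F374A5254FAEC.
0x331F374A5254FAEC = 3683723812560763628.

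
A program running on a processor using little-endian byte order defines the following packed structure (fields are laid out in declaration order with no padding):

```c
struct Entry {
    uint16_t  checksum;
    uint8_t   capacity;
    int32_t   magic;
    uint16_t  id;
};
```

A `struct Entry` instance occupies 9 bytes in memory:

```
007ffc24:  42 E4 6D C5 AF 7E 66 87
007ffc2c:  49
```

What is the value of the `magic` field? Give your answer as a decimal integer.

1719578565

`magic` follows `checksum` (2 B), `capacity` (1 B), so it starts at offset 2 + 1 = 3 and occupies 4 bytes.
Bytes at offsets 3..6: C5 AF 7E 66.
In little-endian order the low byte comes first in memory.
Reassemble most-significant byte first: 66 7E AF C5 → 0x667EAFC5.
0x667EAFC5 = 1719578565.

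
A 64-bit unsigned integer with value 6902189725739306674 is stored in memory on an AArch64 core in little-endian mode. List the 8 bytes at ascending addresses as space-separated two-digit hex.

B2 CE 0A 77 FC 80 C9 5F

6902189725739306674 in hexadecimal, padded to 64 bits, is 0x5FC980FC770ACEB2.
Split into bytes (most-significant first): 5F C9 80 FC 77 0A CE B2.
Little-endian: lowest address holds the least-significant byte.
So at ascending addresses the bytes are B2 CE 0A 77 FC 80 C9 5F.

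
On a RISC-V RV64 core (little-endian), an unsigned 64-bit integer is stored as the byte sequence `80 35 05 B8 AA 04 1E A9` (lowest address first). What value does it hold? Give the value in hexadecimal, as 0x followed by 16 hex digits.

0xA91E04AAB8053580

Little-endian stores the least-significant byte at the lowest address.
Reassemble most-significant byte first: A9 1E 04 AA B8 05 35 80 → 0xA91E04AAB8053580.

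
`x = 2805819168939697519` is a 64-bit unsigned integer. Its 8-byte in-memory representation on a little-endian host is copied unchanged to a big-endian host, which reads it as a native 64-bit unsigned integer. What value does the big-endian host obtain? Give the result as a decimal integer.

2805819168939697519 in 64-bit hexadecimal is 0x26F045AB14A1E56F.
Stored little-endian, the bytes at ascending addresses are 6F E5 A1 14 AB 45 F0 26.
Read back as big-endian, the last byte is least significant, giving 0x6FE5A114AB45F026.
0x6FE5A114AB45F026 = 8063027818021646374.

8063027818021646374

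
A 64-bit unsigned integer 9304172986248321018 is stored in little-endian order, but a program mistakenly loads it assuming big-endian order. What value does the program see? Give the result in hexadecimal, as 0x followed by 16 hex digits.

9304172986248321018 in 64-bit hexadecimal is 0x811F10090E1DD7FA.
Stored little-endian, the bytes at ascending addresses are FA D7 1D 0E 09 10 1F 81.
Read back as big-endian, the last byte is least significant, giving 0xFAD71D0E09101F81.

0xFAD71D0E09101F81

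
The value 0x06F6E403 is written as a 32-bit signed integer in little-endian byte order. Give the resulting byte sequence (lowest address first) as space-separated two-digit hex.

Split into bytes (most-significant first): 06 F6 E4 03.
Little-endian: lowest address holds the least-significant byte.
So at ascending addresses the bytes are 03 E4 F6 06.

03 E4 F6 06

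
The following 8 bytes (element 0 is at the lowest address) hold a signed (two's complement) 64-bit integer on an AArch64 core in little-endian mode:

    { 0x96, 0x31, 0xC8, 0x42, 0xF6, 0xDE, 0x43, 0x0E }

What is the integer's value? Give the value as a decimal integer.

In little-endian order the low byte comes first in memory.
Reassemble most-significant byte first: 0E 43 DE F6 42 C8 31 96 → 0x0E43DEF642C83196.
0x0E43DEF642C83196 = 1027910289234342294.

1027910289234342294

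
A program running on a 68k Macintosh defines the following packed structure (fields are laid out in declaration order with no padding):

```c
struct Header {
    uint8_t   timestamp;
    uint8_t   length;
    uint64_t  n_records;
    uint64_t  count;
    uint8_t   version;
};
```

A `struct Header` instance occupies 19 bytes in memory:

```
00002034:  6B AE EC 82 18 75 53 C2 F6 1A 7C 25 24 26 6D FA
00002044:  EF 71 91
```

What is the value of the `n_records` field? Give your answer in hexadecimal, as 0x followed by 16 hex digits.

0xEC82187553C2F61A

`n_records` follows `timestamp` (1 B), `length` (1 B), so it starts at offset 1 + 1 = 2 and occupies 8 bytes.
Bytes at offsets 2..9: EC 82 18 75 53 C2 F6 1A.
In big-endian order the high byte comes first in memory.
The bytes are already most-significant first: 0xEC82187553C2F61A.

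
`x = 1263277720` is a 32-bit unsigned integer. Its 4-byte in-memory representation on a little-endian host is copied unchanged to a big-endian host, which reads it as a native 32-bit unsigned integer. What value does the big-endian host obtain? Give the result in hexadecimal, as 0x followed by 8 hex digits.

0x98164C4B

1263277720 in 32-bit hexadecimal is 0x4B4C1698.
Stored little-endian, the bytes at ascending addresses are 98 16 4C 4B.
Read back as big-endian, the last byte is least significant, giving 0x98164C4B.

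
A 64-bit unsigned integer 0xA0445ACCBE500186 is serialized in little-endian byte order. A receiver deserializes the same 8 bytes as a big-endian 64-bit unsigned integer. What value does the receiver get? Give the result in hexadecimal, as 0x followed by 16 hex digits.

0x860150BECC5A44A0

Stored little-endian, the bytes at ascending addresses are 86 01 50 BE CC 5A 44 A0.
Read back as big-endian, the last byte is least significant, giving 0x860150BECC5A44A0.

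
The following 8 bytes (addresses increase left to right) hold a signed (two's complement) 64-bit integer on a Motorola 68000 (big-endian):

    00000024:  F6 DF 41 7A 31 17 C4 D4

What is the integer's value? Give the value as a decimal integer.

In big-endian order the high byte comes first in memory.
The bytes are already most-significant first: 0xF6DF417A3117C4D4.
Top bit is set, so as a signed 64-bit value this is 0xF6DF417A3117C4D4 − 2^64 = -657735027507346220.

-657735027507346220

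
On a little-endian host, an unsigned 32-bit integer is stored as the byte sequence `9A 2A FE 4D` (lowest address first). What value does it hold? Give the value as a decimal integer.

1308502682

Little-endian: lowest address holds the least-significant byte.
Reassemble most-significant byte first: 4D FE 2A 9A → 0x4DFE2A9A.
0x4DFE2A9A = 1308502682.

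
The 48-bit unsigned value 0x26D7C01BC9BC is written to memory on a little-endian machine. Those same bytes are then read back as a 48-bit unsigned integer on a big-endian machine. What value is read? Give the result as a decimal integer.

Stored little-endian, the bytes at ascending addresses are BC C9 1B C0 D7 26.
Read back as big-endian, the last byte is least significant, giving 0xBCC91BC0D726.
0xBCC91BC0D726 = 207571940071206.

207571940071206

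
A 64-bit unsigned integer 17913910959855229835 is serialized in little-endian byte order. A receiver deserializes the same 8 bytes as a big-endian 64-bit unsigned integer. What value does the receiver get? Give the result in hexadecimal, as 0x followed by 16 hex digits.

17913910959855229835 in 64-bit hexadecimal is 0xF89AFF1B2425DB8B.
Stored little-endian, the bytes at ascending addresses are 8B DB 25 24 1B FF 9A F8.
Read back as big-endian, the last byte is least significant, giving 0x8BDB25241BFF9AF8.

0x8BDB25241BFF9AF8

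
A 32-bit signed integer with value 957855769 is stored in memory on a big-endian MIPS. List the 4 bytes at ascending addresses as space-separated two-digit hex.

957855769 in hexadecimal, padded to 32 bits, is 0x3917B819.
Split into bytes (most-significant first): 39 17 B8 19.
In big-endian order the high byte comes first in memory.
So the memory order matches the most-significant-first order: 39 17 B8 19.

39 17 B8 19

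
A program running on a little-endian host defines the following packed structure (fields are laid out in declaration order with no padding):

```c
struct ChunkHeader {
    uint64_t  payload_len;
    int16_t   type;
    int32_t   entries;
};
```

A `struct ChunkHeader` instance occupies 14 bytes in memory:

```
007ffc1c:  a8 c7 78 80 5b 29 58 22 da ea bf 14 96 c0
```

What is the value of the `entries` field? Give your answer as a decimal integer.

-1063906113

`entries` follows `payload_len` (8 B), `type` (2 B), so it starts at offset 8 + 2 = 10 and occupies 4 bytes.
Bytes at offsets 10..13: BF 14 96 C0.
Little-endian stores the least-significant byte at the lowest address.
Reassemble most-significant byte first: C0 96 14 BF → 0xC09614BF.
Top bit is set, so as a signed 32-bit value this is 0xC09614BF − 2^32 = -1063906113.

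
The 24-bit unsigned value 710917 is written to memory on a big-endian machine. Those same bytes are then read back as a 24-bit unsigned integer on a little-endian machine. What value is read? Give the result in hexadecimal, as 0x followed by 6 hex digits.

710917 in 24-bit hexadecimal is 0x0AD905.
Stored big-endian, the bytes at ascending addresses are 0A D9 05.
Read back as little-endian, the first byte is least significant, giving 0x05D90A.

0x05D90A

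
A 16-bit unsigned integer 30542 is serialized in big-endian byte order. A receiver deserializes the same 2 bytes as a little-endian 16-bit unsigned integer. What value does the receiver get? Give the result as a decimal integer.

30542 in 16-bit hexadecimal is 0x774E.
Stored big-endian, the bytes at ascending addresses are 77 4E.
Read back as little-endian, the first byte is least significant, giving 0x4E77.
0x4E77 = 20087.

20087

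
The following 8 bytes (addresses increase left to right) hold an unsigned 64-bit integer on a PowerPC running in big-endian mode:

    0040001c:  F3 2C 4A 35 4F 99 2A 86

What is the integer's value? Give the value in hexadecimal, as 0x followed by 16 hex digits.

0xF32C4A354F992A86

Big-endian: lowest address holds the most-significant byte.
The bytes are already most-significant first: 0xF32C4A354F992A86.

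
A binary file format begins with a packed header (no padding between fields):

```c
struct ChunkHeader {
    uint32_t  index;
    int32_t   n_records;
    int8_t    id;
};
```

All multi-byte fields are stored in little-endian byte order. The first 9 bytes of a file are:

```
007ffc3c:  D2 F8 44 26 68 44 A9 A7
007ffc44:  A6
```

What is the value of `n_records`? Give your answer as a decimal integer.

-1482079128

`n_records` follows `index` (4 bytes), so it starts at byte offset 4 and occupies 4 bytes.
Bytes at offsets 4..7: 68 44 A9 A7.
In little-endian order the low byte comes first in memory.
Reassemble most-significant byte first: A7 A9 44 68 → 0xA7A94468.
Top bit is set, so as a signed 32-bit value this is 0xA7A94468 − 2^32 = -1482079128.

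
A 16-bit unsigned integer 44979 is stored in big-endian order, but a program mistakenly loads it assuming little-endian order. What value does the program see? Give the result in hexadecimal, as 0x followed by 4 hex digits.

0xB3AF

44979 in 16-bit hexadecimal is 0xAFB3.
Stored big-endian, the bytes at ascending addresses are AF B3.
Read back as little-endian, the first byte is least significant, giving 0xB3AF.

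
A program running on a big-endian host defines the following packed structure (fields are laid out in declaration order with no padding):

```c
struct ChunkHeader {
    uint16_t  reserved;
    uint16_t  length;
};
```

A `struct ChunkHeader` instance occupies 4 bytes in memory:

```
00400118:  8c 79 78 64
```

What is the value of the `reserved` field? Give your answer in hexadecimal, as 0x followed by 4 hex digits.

0x8C79

`reserved` is the first field, at byte offset 0, occupying 2 bytes.
Bytes at offsets 0..1: 8C 79.
Big-endian: lowest address holds the most-significant byte.
The bytes are already most-significant first: 0x8C79.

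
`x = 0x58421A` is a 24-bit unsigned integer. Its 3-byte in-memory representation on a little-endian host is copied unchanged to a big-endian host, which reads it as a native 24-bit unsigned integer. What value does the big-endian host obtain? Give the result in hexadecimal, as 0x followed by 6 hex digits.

Stored little-endian, the bytes at ascending addresses are 1A 42 58.
Read back as big-endian, the last byte is least significant, giving 0x1A4258.

0x1A4258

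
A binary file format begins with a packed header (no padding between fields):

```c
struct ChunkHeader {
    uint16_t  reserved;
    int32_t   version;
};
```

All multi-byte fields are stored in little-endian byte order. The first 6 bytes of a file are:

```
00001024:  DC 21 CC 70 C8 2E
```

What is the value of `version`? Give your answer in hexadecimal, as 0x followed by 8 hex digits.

`version` follows `reserved` (2 bytes), so it starts at byte offset 2 and occupies 4 bytes.
Bytes at offsets 2..5: CC 70 C8 2E.
In little-endian order the low byte comes first in memory.
Reassemble most-significant byte first: 2E C8 70 CC → 0x2EC870CC.

0x2EC870CC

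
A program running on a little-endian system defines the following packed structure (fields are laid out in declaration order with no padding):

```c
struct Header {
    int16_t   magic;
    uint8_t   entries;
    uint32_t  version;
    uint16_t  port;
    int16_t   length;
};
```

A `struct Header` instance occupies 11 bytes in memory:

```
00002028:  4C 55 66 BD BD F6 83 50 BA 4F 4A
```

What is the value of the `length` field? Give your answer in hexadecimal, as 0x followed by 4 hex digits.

`length` follows `magic` (2 B), `entries` (1 B), `version` (4 B), `port` (2 B), so it starts at offset 2 + 1 + 4 + 2 = 9 and occupies 2 bytes.
Bytes at offsets 9..10: 4F 4A.
Little-endian stores the least-significant byte at the lowest address.
Reassemble most-significant byte first: 4A 4F → 0x4A4F.

0x4A4F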